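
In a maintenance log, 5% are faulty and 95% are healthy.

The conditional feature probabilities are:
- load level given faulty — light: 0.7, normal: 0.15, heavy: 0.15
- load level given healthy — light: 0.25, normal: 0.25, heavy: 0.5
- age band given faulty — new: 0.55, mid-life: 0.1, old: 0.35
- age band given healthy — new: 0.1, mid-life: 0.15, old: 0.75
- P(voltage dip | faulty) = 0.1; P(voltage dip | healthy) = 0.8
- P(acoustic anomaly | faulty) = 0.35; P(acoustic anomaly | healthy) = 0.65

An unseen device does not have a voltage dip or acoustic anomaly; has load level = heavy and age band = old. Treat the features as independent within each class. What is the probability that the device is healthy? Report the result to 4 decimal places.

0.9420

faulty: 0.05 × 0.15 × 0.35 × (1−0.1) × (1−0.35) = 0.001535625
healthy: 0.95 × 0.5 × 0.75 × (1−0.8) × (1−0.65) = 0.0249375
P(healthy | x) = 0.0249375 / 0.026473125 ≈ 0.9420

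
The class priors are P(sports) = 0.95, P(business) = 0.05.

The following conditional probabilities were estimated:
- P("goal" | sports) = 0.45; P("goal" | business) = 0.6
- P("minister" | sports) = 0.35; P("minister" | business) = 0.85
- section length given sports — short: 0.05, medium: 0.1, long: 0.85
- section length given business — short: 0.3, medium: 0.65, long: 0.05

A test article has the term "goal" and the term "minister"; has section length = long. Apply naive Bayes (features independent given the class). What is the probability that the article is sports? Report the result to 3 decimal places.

sports: 0.95 × 0.45 × 0.35 × 0.85 = 0.12718125
business: 0.05 × 0.6 × 0.85 × 0.05 = 0.001275
P(sports | x) = 0.12718125 / 0.12845625 ≈ 0.990

0.990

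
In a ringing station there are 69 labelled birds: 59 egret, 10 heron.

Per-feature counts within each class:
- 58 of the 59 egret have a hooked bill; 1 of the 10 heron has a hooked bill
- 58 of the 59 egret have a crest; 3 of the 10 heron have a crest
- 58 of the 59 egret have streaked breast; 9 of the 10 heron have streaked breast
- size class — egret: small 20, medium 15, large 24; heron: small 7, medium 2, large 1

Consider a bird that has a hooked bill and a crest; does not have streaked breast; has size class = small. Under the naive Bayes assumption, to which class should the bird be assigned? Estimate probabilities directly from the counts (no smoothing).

egret: (59/69) × (58/59) × (58/59) × (1/59) × (20/59) ≈ 0.00474767
heron: (10/69) × (1/10) × (3/10) × (1/10) × (7/10) ≈ 0.000304348
Highest score → egret.

egret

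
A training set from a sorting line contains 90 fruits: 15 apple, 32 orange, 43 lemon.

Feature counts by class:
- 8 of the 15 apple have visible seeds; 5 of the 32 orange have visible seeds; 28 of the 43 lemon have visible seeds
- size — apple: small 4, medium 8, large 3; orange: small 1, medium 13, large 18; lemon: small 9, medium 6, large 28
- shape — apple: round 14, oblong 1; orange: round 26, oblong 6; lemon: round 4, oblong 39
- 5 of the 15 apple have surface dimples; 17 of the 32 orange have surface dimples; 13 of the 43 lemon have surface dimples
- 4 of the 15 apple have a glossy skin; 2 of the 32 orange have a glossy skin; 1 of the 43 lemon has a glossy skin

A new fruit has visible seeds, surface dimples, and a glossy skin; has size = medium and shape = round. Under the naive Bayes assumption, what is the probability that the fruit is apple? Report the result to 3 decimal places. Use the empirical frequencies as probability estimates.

apple: (15/90) × (8/15) × (8/15) × (14/15) × (5/15) × (4/15) ≈ 0.00393306
orange: (32/90) × (5/32) × (13/32) × (26/32) × (17/32) × (2/32) ≈ 0.000608868
lemon: (43/90) × (28/43) × (6/43) × (4/43) × (13/43) × (1/43) ≈ 0.000028392
P(apple | x) = 0.00393306 / 0.00457032 ≈ 0.861

0.861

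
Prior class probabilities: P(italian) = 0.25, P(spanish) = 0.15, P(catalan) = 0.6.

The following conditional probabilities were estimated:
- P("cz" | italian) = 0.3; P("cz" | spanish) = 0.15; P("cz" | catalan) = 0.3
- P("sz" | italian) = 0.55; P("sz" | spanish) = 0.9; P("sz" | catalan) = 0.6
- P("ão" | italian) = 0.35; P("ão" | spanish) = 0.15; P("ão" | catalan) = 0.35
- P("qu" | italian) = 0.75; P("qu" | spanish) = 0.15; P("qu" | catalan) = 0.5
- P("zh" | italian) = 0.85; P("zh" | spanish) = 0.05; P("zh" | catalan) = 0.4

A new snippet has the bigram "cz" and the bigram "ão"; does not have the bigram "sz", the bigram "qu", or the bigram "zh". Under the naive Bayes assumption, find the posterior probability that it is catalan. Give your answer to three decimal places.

0.914

italian: 0.25 × 0.3 × (1−0.55) × 0.35 × (1−0.75) × (1−0.85) = 0.00044296875
spanish: 0.15 × 0.15 × (1−0.9) × 0.15 × (1−0.15) × (1−0.05) = 0.00027253125
catalan: 0.6 × 0.3 × (1−0.6) × 0.35 × (1−0.5) × (1−0.4) = 0.00756
P(catalan | x) = 0.00756 / 0.0082755 ≈ 0.914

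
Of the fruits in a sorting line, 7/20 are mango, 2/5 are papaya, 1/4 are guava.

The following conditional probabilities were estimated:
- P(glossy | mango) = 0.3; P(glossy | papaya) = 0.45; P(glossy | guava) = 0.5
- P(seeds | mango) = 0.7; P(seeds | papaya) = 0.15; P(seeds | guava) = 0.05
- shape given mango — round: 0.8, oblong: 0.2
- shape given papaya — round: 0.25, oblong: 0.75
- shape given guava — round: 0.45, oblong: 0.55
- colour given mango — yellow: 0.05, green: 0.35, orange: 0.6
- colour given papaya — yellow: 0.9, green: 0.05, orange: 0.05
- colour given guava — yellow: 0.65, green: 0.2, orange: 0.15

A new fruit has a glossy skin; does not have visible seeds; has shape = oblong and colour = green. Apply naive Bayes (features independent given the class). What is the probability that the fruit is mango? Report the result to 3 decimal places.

0.105

mango: 0.35 × 0.3 × (1−0.7) × 0.2 × 0.35 = 0.002205
papaya: 0.4 × 0.45 × (1−0.15) × 0.75 × 0.05 = 0.0057375
guava: 0.25 × 0.5 × (1−0.05) × 0.55 × 0.2 = 0.0130625
P(mango | x) = 0.002205 / 0.021005 ≈ 0.105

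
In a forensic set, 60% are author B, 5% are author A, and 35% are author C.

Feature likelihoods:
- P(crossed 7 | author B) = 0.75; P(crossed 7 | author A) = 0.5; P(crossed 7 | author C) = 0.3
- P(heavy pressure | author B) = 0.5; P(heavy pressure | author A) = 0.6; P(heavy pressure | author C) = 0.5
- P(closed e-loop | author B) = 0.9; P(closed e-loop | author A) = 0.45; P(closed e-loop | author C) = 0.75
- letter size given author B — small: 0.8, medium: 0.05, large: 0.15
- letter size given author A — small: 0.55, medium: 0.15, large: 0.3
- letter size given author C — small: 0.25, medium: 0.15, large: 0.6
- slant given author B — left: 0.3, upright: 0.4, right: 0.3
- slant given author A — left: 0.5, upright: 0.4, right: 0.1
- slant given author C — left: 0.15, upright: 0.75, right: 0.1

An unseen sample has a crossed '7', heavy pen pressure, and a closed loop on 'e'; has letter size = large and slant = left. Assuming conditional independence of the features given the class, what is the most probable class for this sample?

author B

author B: 0.6 × 0.75 × 0.5 × 0.9 × 0.15 × 0.3 = 0.0091125
author A: 0.05 × 0.5 × 0.6 × 0.45 × 0.3 × 0.5 = 0.0010125
author C: 0.35 × 0.3 × 0.5 × 0.75 × 0.6 × 0.15 = 0.00354375
Highest score → author B.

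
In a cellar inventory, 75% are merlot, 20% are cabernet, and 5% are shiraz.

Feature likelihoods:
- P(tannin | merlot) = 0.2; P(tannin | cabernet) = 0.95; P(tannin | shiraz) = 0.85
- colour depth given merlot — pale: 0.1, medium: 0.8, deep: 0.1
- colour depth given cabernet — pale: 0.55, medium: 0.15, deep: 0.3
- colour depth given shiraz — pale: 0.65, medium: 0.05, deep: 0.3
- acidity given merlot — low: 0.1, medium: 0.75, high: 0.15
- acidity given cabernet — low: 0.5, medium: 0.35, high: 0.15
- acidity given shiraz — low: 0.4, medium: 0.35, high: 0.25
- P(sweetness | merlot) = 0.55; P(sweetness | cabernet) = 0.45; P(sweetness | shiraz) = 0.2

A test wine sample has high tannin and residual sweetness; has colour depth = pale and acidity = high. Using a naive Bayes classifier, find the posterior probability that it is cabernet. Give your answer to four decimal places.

0.7293

merlot: 0.75 × 0.2 × 0.1 × 0.15 × 0.55 = 0.0012375
cabernet: 0.2 × 0.95 × 0.55 × 0.15 × 0.45 = 0.00705375
shiraz: 0.05 × 0.85 × 0.65 × 0.25 × 0.2 = 0.00138125
P(cabernet | x) = 0.00705375 / 0.0096725 ≈ 0.7293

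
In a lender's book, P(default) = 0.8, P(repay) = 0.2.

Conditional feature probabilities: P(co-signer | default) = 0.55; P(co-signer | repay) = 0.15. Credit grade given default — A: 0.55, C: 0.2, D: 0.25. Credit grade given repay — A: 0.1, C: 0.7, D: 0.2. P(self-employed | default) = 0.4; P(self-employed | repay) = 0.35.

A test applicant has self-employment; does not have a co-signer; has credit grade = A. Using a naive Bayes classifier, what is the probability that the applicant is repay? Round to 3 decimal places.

default: 0.8 × (1−0.55) × 0.55 × 0.4 = 0.0792
repay: 0.2 × (1−0.15) × 0.1 × 0.35 = 0.00595
P(repay | x) = 0.00595 / 0.08515 ≈ 0.070

0.070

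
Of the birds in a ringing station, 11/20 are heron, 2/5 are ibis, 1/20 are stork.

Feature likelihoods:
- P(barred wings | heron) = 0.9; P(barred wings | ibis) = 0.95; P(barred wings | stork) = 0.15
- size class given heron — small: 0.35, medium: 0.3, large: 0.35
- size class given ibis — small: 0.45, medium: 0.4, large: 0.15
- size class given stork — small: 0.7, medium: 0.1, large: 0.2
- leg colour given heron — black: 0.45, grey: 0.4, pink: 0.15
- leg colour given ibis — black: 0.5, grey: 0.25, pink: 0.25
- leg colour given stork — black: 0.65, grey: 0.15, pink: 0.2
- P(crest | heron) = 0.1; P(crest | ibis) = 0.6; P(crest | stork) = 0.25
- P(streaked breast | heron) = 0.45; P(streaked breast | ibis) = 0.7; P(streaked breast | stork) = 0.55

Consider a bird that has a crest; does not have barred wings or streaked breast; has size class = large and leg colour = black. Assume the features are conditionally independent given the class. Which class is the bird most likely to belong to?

stork

heron: 0.55 × (1−0.9) × 0.35 × 0.45 × 0.1 × (1−0.45) = 0.0004764375
ibis: 0.4 × (1−0.95) × 0.15 × 0.5 × 0.6 × (1−0.7) = 0.00027
stork: 0.05 × (1−0.15) × 0.2 × 0.65 × 0.25 × (1−0.55) = 0.0006215625
Highest score → stork.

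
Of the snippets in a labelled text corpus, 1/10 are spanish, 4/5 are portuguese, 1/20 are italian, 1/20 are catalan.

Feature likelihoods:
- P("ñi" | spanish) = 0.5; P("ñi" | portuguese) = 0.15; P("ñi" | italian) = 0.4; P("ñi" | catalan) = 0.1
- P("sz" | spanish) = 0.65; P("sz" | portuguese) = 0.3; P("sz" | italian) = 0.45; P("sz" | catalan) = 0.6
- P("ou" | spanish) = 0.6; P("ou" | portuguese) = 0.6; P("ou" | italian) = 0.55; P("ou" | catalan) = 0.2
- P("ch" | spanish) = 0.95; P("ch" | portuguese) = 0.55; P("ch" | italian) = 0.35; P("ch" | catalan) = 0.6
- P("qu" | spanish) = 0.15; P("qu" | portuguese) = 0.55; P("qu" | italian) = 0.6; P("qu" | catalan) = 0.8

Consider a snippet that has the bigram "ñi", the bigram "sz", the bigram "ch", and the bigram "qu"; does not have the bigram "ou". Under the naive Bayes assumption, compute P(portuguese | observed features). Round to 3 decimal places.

0.531

spanish: 0.1 × 0.5 × 0.65 × (1−0.6) × 0.95 × 0.15 = 0.0018525
portuguese: 0.8 × 0.15 × 0.3 × (1−0.6) × 0.55 × 0.55 = 0.004356
italian: 0.05 × 0.4 × 0.45 × (1−0.55) × 0.35 × 0.6 = 0.0008505
catalan: 0.05 × 0.1 × 0.6 × (1−0.2) × 0.6 × 0.8 = 0.001152
P(portuguese | x) = 0.004356 / 0.008211 ≈ 0.531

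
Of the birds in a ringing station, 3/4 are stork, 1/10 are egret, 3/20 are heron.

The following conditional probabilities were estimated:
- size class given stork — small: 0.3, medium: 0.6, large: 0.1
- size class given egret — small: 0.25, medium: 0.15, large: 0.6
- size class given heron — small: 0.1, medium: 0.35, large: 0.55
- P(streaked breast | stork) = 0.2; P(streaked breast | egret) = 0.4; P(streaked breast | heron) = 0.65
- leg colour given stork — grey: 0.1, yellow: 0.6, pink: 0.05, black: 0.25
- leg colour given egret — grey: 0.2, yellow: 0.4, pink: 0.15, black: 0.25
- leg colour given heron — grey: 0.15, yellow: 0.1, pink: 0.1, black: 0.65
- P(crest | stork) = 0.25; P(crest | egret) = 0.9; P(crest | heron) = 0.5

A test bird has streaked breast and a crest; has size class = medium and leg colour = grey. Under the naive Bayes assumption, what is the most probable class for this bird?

stork: 0.75 × 0.6 × 0.2 × 0.1 × 0.25 = 0.00225
egret: 0.1 × 0.15 × 0.4 × 0.2 × 0.9 = 0.00108
heron: 0.15 × 0.35 × 0.65 × 0.15 × 0.5 = 0.002559375
Highest score → heron.

heron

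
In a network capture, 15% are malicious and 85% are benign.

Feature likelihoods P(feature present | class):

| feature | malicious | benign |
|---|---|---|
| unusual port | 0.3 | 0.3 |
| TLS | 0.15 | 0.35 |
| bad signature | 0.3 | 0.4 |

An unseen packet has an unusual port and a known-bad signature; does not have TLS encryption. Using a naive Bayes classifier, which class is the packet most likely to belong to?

malicious: 0.15 × 0.3 × (1−0.15) × 0.3 = 0.011475
benign: 0.85 × 0.3 × (1−0.35) × 0.4 = 0.0663
Highest score → benign.

benign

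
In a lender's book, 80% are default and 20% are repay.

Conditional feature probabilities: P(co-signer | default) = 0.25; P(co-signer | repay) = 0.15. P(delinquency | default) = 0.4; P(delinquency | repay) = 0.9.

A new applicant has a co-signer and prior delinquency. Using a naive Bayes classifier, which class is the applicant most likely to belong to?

default: 0.8 × 0.25 × 0.4 = 0.08
repay: 0.2 × 0.15 × 0.9 = 0.027
Highest score → default.

default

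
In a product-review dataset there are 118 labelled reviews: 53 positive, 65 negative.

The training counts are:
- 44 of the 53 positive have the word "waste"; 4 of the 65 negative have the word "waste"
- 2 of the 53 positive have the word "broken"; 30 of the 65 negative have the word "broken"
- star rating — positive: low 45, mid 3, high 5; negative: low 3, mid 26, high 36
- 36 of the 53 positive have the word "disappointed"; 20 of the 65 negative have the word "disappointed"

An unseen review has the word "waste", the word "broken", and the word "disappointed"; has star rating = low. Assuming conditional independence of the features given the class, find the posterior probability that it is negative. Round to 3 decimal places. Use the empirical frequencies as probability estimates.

positive: (53/118) × (44/53) × (2/53) × (45/53) × (36/53) ≈ 0.00811499
negative: (65/118) × (4/65) × (30/65) × (3/65) × (20/65) ≈ 0.000222183
P(negative | x) = 0.000222183 / 0.008337173 ≈ 0.027

0.027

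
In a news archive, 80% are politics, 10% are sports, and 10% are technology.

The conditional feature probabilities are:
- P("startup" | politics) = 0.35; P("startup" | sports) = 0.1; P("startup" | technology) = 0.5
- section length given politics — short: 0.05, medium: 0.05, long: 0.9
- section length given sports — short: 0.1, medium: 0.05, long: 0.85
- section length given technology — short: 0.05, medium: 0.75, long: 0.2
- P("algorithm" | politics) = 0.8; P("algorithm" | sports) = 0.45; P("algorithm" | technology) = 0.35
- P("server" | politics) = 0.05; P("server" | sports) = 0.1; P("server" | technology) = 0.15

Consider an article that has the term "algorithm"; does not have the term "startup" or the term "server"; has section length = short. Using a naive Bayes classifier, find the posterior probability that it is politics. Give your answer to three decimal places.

politics: 0.8 × (1−0.35) × 0.05 × 0.8 × (1−0.05) = 0.01976
sports: 0.1 × (1−0.1) × 0.1 × 0.45 × (1−0.1) = 0.003645
technology: 0.1 × (1−0.5) × 0.05 × 0.35 × (1−0.15) = 0.00074375
P(politics | x) = 0.01976 / 0.02414875 ≈ 0.818

0.818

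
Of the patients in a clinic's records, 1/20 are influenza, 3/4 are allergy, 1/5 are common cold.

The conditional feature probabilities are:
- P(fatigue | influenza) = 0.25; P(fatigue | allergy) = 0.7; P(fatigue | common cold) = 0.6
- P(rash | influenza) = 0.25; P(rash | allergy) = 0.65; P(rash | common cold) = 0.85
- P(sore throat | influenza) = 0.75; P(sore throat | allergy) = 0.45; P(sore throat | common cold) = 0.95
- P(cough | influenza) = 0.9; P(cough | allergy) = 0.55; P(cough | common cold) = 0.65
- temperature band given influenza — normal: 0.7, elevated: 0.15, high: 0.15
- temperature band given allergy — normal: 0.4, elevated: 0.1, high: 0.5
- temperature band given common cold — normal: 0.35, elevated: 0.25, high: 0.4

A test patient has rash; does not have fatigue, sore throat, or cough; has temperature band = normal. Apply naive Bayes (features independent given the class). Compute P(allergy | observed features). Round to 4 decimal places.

0.9614

influenza: 0.05 × (1−0.25) × 0.25 × (1−0.75) × (1−0.9) × 0.7 = 0.0001640625
allergy: 0.75 × (1−0.7) × 0.65 × (1−0.45) × (1−0.55) × 0.4 = 0.01447875
common cold: 0.2 × (1−0.6) × 0.85 × (1−0.95) × (1−0.65) × 0.35 = 0.0004165
P(allergy | x) = 0.01447875 / 0.0150593125 ≈ 0.9614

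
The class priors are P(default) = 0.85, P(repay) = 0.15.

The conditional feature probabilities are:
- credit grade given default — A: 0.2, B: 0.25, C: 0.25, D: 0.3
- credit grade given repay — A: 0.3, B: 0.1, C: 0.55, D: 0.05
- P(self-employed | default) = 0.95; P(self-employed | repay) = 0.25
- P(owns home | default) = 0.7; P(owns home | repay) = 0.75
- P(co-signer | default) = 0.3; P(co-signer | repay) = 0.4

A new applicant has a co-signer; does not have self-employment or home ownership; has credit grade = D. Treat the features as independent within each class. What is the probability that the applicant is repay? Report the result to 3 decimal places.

default: 0.85 × 0.3 × (1−0.95) × (1−0.7) × 0.3 = 0.0011475
repay: 0.15 × 0.05 × (1−0.25) × (1−0.75) × 0.4 = 0.0005625
P(repay | x) = 0.0005625 / 0.00171 ≈ 0.329

0.329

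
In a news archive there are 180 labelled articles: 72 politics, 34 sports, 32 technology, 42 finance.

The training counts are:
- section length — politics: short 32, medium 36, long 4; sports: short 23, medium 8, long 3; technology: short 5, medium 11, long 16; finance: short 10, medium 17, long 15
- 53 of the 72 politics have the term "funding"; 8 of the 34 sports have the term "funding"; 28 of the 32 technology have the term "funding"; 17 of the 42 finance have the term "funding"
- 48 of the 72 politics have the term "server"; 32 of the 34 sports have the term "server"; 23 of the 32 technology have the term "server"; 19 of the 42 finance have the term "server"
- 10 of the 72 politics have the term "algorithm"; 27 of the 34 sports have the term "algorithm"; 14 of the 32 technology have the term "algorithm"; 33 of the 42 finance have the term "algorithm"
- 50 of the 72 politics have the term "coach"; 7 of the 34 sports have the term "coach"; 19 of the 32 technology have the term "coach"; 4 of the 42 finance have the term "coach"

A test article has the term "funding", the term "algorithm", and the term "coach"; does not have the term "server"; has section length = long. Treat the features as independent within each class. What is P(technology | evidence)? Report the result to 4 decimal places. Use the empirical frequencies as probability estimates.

politics: (72/180) × (4/72) × (53/72) × (24/72) × (10/72) × (50/72) ≈ 0.000525914
sports: (34/180) × (3/34) × (8/34) × (2/34) × (27/34) × (7/34) ≈ 0.0000377151
technology: (32/180) × (16/32) × (28/32) × (9/32) × (14/32) × (19/32) = 0.005682373046875
finance: (42/180) × (15/42) × (17/42) × (23/42) × (33/42) × (4/42) ≈ 0.0013822
P(technology | x) = 0.005682373046875 / 0.007628202146875 ≈ 0.7449

0.7449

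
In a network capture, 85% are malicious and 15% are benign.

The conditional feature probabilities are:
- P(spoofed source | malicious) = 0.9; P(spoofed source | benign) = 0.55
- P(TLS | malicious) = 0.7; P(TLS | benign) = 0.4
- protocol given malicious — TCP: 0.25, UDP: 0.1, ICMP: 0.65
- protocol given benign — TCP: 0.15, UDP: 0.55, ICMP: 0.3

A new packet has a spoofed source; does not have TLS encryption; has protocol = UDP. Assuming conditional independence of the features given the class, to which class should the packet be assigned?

malicious: 0.85 × 0.9 × (1−0.7) × 0.1 = 0.02295
benign: 0.15 × 0.55 × (1−0.4) × 0.55 = 0.027225
Highest score → benign.

benign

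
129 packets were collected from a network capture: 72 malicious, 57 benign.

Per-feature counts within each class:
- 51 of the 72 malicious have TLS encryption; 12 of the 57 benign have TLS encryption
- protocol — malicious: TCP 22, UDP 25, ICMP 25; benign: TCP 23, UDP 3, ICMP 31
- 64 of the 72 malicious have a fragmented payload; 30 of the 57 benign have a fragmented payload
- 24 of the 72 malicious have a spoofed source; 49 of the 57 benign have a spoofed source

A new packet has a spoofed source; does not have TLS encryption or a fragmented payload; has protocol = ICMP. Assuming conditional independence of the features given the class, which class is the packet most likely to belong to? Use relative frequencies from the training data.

benign

malicious: (72/129) × (21/72) × (25/72) × (8/72) × (24/72) ≈ 0.0020935
benign: (57/129) × (45/57) × (31/57) × (27/57) × (49/57) ≈ 0.0772538
Highest score → benign.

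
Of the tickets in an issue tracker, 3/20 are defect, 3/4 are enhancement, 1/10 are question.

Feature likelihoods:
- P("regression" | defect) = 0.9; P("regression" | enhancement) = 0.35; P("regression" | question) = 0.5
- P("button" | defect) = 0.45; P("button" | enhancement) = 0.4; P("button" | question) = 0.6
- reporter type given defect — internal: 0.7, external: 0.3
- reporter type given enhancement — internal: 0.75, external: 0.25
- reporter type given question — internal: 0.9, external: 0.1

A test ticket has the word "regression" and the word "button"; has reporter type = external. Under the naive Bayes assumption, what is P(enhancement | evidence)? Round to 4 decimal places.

defect: 0.15 × 0.9 × 0.45 × 0.3 = 0.018225
enhancement: 0.75 × 0.35 × 0.4 × 0.25 = 0.02625
question: 0.1 × 0.5 × 0.6 × 0.1 = 0.003
P(enhancement | x) = 0.02625 / 0.047475 ≈ 0.5529

0.5529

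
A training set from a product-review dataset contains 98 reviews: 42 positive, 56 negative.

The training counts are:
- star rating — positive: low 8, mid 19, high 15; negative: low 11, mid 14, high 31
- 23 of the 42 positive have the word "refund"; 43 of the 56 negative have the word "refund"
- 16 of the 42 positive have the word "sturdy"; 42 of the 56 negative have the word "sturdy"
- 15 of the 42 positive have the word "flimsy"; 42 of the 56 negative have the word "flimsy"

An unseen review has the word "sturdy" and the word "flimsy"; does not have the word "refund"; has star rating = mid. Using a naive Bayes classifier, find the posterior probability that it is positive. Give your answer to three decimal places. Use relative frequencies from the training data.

positive: (42/98) × (19/42) × (19/42) × (16/42) × (15/42) ≈ 0.0119329
negative: (56/98) × (14/56) × (13/56) × (42/56) × (42/56) ≈ 0.0186543
P(positive | x) = 0.0119329 / 0.0305872 ≈ 0.390

0.390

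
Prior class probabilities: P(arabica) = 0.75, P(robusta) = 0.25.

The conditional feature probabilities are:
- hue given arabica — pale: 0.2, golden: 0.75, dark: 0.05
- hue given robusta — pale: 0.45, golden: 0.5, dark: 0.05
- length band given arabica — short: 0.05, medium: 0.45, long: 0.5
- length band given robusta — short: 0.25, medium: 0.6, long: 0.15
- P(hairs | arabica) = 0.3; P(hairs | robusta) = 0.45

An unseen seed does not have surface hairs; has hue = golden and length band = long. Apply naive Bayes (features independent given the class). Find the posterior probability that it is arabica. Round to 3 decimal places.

0.950

arabica: 0.75 × 0.75 × 0.5 × (1−0.3) = 0.196875
robusta: 0.25 × 0.5 × 0.15 × (1−0.45) = 0.0103125
P(arabica | x) = 0.196875 / 0.2071875 ≈ 0.950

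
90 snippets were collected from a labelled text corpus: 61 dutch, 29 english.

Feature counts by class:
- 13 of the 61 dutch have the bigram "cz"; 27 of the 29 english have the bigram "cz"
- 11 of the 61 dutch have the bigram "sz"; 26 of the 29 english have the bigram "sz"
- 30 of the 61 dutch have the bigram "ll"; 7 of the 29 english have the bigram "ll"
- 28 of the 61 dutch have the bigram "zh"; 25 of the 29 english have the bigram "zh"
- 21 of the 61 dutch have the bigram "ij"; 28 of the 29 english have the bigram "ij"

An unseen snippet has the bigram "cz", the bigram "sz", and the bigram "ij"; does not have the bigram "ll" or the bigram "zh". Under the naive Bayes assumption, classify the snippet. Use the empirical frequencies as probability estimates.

dutch: (61/90) × (13/61) × (11/61) × (31/61) × (33/61) × (21/61) ≈ 0.0024653
english: (29/90) × (27/29) × (26/29) × (22/29) × (4/29) × (28/29) ≈ 0.0271734
Highest score → english.

english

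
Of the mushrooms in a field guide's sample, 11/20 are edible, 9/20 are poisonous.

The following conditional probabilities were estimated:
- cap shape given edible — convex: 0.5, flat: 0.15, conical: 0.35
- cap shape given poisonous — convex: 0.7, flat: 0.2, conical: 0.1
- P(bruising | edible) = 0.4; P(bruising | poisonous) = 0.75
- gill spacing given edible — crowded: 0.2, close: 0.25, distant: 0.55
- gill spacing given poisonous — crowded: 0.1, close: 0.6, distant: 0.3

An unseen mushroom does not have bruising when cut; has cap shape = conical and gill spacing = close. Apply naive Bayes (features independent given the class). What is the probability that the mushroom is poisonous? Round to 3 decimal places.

0.189

edible: 0.55 × 0.35 × (1−0.4) × 0.25 = 0.028875
poisonous: 0.45 × 0.1 × (1−0.75) × 0.6 = 0.00675
P(poisonous | x) = 0.00675 / 0.035625 ≈ 0.189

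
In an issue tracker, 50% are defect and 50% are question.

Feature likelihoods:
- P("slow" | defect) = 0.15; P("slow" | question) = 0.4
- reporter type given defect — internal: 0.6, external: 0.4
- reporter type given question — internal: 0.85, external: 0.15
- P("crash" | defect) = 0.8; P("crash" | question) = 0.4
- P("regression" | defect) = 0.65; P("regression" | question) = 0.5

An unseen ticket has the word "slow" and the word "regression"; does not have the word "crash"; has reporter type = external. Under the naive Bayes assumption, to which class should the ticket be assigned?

question

defect: 0.5 × 0.15 × 0.4 × (1−0.8) × 0.65 = 0.0039
question: 0.5 × 0.4 × 0.15 × (1−0.4) × 0.5 = 0.009
Highest score → question.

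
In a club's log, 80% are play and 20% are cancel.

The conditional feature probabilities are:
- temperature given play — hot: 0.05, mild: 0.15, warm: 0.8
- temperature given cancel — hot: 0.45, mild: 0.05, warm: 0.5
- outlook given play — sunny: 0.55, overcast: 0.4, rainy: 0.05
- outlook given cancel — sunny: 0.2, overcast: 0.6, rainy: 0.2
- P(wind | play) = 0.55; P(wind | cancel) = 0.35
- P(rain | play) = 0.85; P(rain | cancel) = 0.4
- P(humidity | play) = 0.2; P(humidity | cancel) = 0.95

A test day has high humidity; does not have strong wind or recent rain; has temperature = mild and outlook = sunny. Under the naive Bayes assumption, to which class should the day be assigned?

play

play: 0.8 × 0.15 × 0.55 × (1−0.55) × (1−0.85) × 0.2 = 0.000891
cancel: 0.2 × 0.05 × 0.2 × (1−0.35) × (1−0.4) × 0.95 = 0.000741
Highest score → play.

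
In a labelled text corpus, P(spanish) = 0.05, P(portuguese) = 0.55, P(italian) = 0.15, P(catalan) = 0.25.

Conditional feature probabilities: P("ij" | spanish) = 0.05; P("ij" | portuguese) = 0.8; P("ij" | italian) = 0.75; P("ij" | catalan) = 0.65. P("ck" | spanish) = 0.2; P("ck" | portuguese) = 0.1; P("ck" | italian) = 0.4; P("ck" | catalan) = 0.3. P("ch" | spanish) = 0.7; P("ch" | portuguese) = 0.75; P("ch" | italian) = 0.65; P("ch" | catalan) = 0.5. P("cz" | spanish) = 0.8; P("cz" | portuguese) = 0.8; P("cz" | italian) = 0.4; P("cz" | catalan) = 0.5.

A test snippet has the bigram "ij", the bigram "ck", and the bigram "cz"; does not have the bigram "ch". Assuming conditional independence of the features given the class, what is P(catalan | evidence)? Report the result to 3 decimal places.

spanish: 0.05 × 0.05 × 0.2 × (1−0.7) × 0.8 = 0.00012
portuguese: 0.55 × 0.8 × 0.1 × (1−0.75) × 0.8 = 0.0088
italian: 0.15 × 0.75 × 0.4 × (1−0.65) × 0.4 = 0.0063
catalan: 0.25 × 0.65 × 0.3 × (1−0.5) × 0.5 = 0.0121875
P(catalan | x) = 0.0121875 / 0.0274075 ≈ 0.445

0.445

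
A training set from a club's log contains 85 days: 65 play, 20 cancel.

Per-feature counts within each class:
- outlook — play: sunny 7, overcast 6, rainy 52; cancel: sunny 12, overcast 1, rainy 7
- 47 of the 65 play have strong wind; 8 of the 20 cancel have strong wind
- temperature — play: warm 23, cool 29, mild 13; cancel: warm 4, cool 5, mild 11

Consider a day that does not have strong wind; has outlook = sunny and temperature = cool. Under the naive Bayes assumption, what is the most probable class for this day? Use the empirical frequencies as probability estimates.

cancel

play: (65/85) × (7/65) × (18/65) × (29/65) ≈ 0.0101747
cancel: (20/85) × (12/20) × (12/20) × (5/20) ≈ 0.0211765
Highest score → cancel.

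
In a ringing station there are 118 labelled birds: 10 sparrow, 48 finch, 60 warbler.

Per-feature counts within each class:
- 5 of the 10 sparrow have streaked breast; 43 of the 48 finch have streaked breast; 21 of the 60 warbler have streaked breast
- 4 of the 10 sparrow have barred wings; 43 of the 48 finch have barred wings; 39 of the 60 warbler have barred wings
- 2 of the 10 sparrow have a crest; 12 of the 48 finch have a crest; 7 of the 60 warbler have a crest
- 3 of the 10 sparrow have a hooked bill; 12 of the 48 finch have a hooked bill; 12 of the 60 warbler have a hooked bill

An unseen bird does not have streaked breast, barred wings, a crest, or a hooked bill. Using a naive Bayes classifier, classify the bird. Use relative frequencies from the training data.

sparrow: (10/118) × (5/10) × (6/10) × (8/10) × (7/10) ≈ 0.0142373
finch: (48/118) × (5/48) × (5/48) × (36/48) × (36/48) ≈ 0.00248279
warbler: (60/118) × (39/60) × (21/60) × (53/60) × (48/60) ≈ 0.0817458
Highest score → warbler.

warbler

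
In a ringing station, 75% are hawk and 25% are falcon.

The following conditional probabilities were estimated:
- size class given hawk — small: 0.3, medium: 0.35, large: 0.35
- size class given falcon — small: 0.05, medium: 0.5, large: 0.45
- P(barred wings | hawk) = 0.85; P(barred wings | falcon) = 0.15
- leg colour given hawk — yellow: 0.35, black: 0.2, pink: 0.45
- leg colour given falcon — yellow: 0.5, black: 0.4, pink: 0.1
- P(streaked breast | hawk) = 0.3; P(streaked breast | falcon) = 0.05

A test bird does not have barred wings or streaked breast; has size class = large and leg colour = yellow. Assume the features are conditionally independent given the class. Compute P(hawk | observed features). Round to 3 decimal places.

hawk: 0.75 × 0.35 × (1−0.85) × 0.35 × (1−0.3) = 0.009646875
falcon: 0.25 × 0.45 × (1−0.15) × 0.5 × (1−0.05) = 0.045421875
P(hawk | x) = 0.009646875 / 0.05506875 ≈ 0.175

0.175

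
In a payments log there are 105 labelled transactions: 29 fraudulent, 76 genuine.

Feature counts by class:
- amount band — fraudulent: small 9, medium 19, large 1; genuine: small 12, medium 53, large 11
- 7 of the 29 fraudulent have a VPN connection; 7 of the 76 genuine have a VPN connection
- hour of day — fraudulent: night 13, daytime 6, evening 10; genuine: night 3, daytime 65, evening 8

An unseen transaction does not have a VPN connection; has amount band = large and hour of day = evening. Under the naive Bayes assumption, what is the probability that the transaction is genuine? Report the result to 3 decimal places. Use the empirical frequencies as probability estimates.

fraudulent: (29/105) × (1/29) × (22/29) × (10/29) ≈ 0.00249137
genuine: (76/105) × (11/76) × (69/76) × (8/76) ≈ 0.0100119
P(genuine | x) = 0.0100119 / 0.01250327 ≈ 0.801

0.801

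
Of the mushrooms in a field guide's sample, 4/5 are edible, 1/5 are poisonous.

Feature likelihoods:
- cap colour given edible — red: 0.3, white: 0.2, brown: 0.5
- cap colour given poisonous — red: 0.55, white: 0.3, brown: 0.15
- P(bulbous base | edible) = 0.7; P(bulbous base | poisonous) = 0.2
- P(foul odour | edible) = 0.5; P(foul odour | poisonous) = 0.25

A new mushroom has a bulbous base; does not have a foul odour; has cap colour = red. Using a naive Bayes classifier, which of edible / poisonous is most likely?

edible: 0.8 × 0.3 × 0.7 × (1−0.5) = 0.084
poisonous: 0.2 × 0.55 × 0.2 × (1−0.25) = 0.0165
Highest score → edible.

edible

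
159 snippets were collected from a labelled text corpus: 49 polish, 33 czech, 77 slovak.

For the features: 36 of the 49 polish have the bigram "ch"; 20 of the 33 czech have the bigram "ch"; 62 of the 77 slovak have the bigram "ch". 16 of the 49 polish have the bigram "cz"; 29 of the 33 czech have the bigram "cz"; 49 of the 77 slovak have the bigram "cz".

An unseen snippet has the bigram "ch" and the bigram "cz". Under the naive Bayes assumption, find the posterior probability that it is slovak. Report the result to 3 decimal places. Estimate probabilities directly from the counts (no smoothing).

0.574

polish: (49/159) × (36/49) × (16/49) ≈ 0.0739315
czech: (33/159) × (20/33) × (29/33) ≈ 0.110539
slovak: (77/159) × (62/77) × (49/77) ≈ 0.248142
P(slovak | x) = 0.248142 / 0.4326125 ≈ 0.574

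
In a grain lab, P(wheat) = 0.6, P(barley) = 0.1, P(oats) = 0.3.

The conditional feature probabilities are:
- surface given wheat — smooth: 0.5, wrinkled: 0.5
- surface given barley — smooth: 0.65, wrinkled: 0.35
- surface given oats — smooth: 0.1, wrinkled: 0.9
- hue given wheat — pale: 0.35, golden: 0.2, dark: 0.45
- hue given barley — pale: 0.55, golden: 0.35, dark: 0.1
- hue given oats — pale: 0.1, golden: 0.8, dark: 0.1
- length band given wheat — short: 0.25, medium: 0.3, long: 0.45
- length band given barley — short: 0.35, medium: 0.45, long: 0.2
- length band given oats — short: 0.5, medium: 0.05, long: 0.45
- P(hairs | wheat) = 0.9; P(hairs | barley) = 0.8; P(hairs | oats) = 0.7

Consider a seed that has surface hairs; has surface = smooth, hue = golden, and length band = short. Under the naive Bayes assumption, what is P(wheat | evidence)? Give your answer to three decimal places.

0.478

wheat: 0.6 × 0.5 × 0.2 × 0.25 × 0.9 = 0.0135
barley: 0.1 × 0.65 × 0.35 × 0.35 × 0.8 = 0.00637
oats: 0.3 × 0.1 × 0.8 × 0.5 × 0.7 = 0.0084
P(wheat | x) = 0.0135 / 0.02827 ≈ 0.478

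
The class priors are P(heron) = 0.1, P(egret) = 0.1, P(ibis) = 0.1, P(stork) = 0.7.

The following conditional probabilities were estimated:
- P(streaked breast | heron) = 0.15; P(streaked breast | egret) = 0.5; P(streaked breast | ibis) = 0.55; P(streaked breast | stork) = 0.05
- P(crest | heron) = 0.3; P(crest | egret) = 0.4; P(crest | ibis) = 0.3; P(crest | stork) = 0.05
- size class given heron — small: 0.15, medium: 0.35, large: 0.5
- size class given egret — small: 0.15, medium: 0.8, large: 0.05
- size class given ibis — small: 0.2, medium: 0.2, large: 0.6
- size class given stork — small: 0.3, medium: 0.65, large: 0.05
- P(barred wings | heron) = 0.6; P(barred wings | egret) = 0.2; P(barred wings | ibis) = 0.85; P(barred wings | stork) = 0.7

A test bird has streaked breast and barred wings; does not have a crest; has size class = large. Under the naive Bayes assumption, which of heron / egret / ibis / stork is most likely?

ibis

heron: 0.1 × 0.15 × (1−0.3) × 0.5 × 0.6 = 0.00315
egret: 0.1 × 0.5 × (1−0.4) × 0.05 × 0.2 = 0.0003
ibis: 0.1 × 0.55 × (1−0.3) × 0.6 × 0.85 = 0.019635
stork: 0.7 × 0.05 × (1−0.05) × 0.05 × 0.7 = 0.00116375
Highest score → ibis.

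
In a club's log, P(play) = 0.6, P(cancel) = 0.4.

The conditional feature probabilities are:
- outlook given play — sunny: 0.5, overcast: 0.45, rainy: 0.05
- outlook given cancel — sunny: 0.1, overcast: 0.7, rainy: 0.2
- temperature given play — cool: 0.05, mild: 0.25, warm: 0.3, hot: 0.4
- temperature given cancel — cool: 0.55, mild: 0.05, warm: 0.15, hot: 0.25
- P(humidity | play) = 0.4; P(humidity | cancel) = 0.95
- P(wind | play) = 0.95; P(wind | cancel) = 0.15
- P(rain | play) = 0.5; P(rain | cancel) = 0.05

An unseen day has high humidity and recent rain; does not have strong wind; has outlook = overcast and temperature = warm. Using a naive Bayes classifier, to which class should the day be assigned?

play: 0.6 × 0.45 × 0.3 × 0.4 × (1−0.95) × 0.5 = 0.00081
cancel: 0.4 × 0.7 × 0.15 × 0.95 × (1−0.15) × 0.05 = 0.00169575
Highest score → cancel.

cancel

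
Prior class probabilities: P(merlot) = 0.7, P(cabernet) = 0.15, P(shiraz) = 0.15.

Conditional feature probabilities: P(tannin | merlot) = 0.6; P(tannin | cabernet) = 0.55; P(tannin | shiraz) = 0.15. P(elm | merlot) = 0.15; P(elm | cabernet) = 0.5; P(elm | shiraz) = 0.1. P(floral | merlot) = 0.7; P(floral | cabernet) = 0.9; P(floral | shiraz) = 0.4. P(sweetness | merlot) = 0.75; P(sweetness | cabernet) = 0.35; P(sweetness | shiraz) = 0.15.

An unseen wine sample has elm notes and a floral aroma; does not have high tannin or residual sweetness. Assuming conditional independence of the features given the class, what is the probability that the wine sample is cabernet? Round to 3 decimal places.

merlot: 0.7 × (1−0.6) × 0.15 × 0.7 × (1−0.75) = 0.00735
cabernet: 0.15 × (1−0.55) × 0.5 × 0.9 × (1−0.35) = 0.01974375
shiraz: 0.15 × (1−0.15) × 0.1 × 0.4 × (1−0.15) = 0.004335
P(cabernet | x) = 0.01974375 / 0.03142875 ≈ 0.628

0.628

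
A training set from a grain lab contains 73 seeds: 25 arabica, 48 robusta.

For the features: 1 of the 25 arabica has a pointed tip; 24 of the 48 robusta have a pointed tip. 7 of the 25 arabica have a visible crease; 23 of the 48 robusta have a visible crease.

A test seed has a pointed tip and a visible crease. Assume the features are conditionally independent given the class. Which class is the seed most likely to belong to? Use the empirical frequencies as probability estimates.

robusta

arabica: (25/73) × (1/25) × (7/25) ≈ 0.00383562
robusta: (48/73) × (24/48) × (23/48) ≈ 0.157534
Highest score → robusta.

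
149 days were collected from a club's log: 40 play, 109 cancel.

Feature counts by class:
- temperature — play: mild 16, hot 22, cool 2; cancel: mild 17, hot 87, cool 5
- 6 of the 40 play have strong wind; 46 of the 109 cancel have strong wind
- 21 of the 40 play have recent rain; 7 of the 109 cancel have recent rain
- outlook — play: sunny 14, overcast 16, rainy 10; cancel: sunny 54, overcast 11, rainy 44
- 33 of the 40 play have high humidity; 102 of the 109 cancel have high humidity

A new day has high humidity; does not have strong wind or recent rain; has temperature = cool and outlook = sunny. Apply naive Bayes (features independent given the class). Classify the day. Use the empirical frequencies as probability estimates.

play: (40/149) × (2/40) × (34/40) × (19/40) × (14/40) × (33/40) ≈ 0.00156487
cancel: (109/149) × (5/109) × (63/109) × (102/109) × (54/109) × (102/109) ≈ 0.00841419
Highest score → cancel.

cancel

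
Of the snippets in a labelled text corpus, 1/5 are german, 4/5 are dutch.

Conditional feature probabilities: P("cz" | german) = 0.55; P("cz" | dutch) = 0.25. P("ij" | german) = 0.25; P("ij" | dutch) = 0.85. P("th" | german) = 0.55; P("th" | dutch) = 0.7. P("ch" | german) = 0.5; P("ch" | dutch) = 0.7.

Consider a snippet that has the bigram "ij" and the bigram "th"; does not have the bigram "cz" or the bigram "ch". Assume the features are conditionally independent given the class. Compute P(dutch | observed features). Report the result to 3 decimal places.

german: 0.2 × (1−0.55) × 0.25 × 0.55 × (1−0.5) = 0.0061875
dutch: 0.8 × (1−0.25) × 0.85 × 0.7 × (1−0.7) = 0.1071
P(dutch | x) = 0.1071 / 0.1132875 ≈ 0.945

0.945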